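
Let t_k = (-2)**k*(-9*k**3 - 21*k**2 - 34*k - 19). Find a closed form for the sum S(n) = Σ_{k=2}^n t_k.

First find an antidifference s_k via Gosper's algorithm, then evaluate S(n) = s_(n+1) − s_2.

S(n) = -6*(-2)**n*n**3 - 30*(-2)**n*n - 18*(-2)**n + 10*(-2)**(n + 1)*n**2 - 148

Compute t_(k+1)/t_k: get 2*(-9*k**3 - 48*k**2 - 103*k - 83)/(9*k**3 + 21*k**2 + 34*k + 19).
Take A(k)=-2, B(k)=1, C(k)=k**3 + 7*k**2/3 + 34*k/9 + 19/9.
Need (-2)·f(k+1) − (1)·f(k) = k**3 + 7*k**2/3 + 34*k/9 + 19/9.
Bound: deg f ≤ 3.
Coefficient equations give f(k) = -(3*k**3 + k**2 + 4*k + 1)/9.
So s_k = (B(k−1)f/C)·t_k = (-(3*k**3 + k**2 + 4*k + 1)/(9*k**3 + 21*k**2 + 34*k + 19))·t_k = (-2)**k*(3*k**3 + k**2 + 4*k + 1).
Check: Δs_k = (-2)**k*(-9*k**3 - 21*k**2 - 34*k - 19). ✓
Evaluate: s_(n+1) = (-2)**(n + 1)*(3*n**3 + 10*n**2 + 15*n + 9); subtract s_(2) = 148 ⇒ S(n) = -6*(-2)**n*n**3 - 30*(-2)**n*n - 18*(-2)**n + 10*(-2)**(n + 1)*n**2 - 148.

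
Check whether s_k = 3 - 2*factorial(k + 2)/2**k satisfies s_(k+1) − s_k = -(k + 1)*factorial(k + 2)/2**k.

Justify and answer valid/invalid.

Valid — Δs_k = t_k.

s_(k+1) = -2*2**(-k - 1)*factorial(k + 3) + 3
s_(k+1) − s_k = -(k + 1)*factorial(k + 2)/2**k
(s_(k+1) − s_k) − t_k = 0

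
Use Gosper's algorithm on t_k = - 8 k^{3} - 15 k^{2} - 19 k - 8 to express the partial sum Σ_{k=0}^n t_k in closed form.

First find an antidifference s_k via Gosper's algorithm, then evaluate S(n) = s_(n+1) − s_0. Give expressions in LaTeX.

S(n) = - 2 n^{4} - 9 n^{3} - 19 n^{2} - 20 n - 8

Step 1: r(k) = (8*k**3 + 39*k**2 + 73*k + 50)/(8*k**3 + 15*k**2 + 19*k + 8).
A = 1, B = 1, C = k**3 + 15*k**2/8 + 19*k/8 + 1.
Solve (1)·f(k+1) − (1)·f(k) = k**3 + 15*k**2/8 + 19*k/8 + 1.
From deg A=0, deg B=0, deg C=3: d=4.
Solving with deg f ≤ 4: f(k) = k*(2*k**3 + k**2 + 4*k + 1)/8.
So s_k = (B(k−1)f/C)·t_k = (k*(2*k**3 + k**2 + 4*k + 1)/(8*k**3 + 15*k**2 + 19*k + 8))·t_k = k*(-2*k**3 - k**2 - 4*k - 1).
Verify: -8*k**3 - 15*k**2 - 19*k - 8 matches t_k.
s_(n+1) = -2*n**4 - 9*n**3 - 19*n**2 - 20*n - 8 and s_(0) = 0, so S(n) = -2*n**4 - 9*n**3 - 19*n**2 - 20*n - 8.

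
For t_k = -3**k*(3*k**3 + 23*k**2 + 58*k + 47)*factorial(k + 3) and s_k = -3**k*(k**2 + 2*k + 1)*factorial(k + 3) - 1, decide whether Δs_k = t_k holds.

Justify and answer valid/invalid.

Valid: the claim telescopes to t_k.

s_(k+1) = -3**(k + 1)*(2*k + (k + 1)**2 + 3)*factorial(k + 4) - 1
s_(k+1) − s_k = -3**k*(3*k**3 + 23*k**2 + 58*k + 47)*factorial(k + 3)
(s_(k+1) − s_k) − t_k = 0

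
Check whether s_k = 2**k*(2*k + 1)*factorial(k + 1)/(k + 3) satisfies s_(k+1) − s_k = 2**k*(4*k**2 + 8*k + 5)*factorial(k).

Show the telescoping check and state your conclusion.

s_(k+1) = 2**(k + 1)*(2*k + 3)*factorial(k + 2)/(k + 4)
s_(k+1) − s_k = 2**k*(4*k**3 + 24*k**2 + 45*k + 32)*factorial(k + 1)/((k + 3)*(k + 4))
(s_(k+1) − s_k) − t_k = -2**(k + 1)*(4*k**3 + 20*k**2 + 27*k + 14)*factorial(k)/((k + 3)*(k + 4))

Invalid: residual -2**(k + 1)*(4*k**3 + 20*k**2 + 27*k + 14)*factorial(k)/((k + 3)*(k + 4)) ≠ 0.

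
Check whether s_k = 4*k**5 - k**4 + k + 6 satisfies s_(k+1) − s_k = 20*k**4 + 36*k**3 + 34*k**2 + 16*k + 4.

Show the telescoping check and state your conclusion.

Valid: the claim telescopes to t_k.

s_(k+1) = k + 4*(k + 1)**5 - (k + 1)**4 + 7
s_(k+1) − s_k = 20*k**4 + 36*k**3 + 34*k**2 + 16*k + 4
(s_(k+1) − s_k) − t_k = 0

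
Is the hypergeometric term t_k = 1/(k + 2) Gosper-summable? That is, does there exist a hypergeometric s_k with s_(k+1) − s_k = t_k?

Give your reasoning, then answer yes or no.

The ratio is (k + 2)/(k + 3).
Normal form (A,B,C) = (k + 2, k + 3, 1).
f must satisfy (k + 2)·f(k+1) − (k + 2)·f(k) = 1.
deg f ≤ 0 (via 1,1,0).
Generic f = c0 gives residual -1; -1 = 0 cannot hold, so t_k is not Gosper-summable.

No — the linear system for f has no solution.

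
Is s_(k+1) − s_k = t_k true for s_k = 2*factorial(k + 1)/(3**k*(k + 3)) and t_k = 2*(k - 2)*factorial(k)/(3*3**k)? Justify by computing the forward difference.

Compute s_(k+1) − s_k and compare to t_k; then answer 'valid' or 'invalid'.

Invalid: residual -4*(k**2 + k - 9)*factorial(k)/(3*3**k*(k + 3)*(k + 4)) ≠ 0.

s_(k+1) = 2*factorial(k + 2)/(3*3**k*(k + 4))
s_(k+1) − s_k = 2*(k**2 + 2*k - 6)*factorial(k + 1)/(3*3**k*(k + 3)*(k + 4))
(s_(k+1) − s_k) − t_k = -4*(k**2 + k - 9)*factorial(k)/(3*3**k*(k + 3)*(k + 4))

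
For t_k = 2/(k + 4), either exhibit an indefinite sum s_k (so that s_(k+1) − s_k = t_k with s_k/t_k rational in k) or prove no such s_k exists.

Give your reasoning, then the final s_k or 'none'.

Step 1: r(k) = (k + 4)/(k + 5).
So A=k + 4 and B=k + 5, with C=1.
Set up (k + 4)·f(k+1) − (k + 4)·f(k) − (1) = 0.
deg f ≤ 0 (via 1,1,0).
Write f(k) = c0. Then LHS − RHS = -1, requiring -1 = 0: contradictory. No certificate.

none (Gosper's algorithm certifies no s_k)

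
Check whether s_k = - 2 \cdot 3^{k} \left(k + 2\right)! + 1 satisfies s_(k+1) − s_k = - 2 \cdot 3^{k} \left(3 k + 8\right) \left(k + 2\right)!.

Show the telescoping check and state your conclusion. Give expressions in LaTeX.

Valid — Δs_k = t_k.

s_(k+1) = -2*3**(k + 1)*factorial(k + 3) + 1
s_(k+1) − s_k = -2*3**k*(3*k + 8)*factorial(k + 2)
(s_(k+1) − s_k) − t_k = 0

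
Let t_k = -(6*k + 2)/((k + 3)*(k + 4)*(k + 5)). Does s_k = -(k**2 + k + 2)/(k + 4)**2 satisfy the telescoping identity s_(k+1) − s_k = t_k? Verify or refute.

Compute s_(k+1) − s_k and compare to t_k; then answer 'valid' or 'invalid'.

s_(k+1) = (-k - (k + 1)**2 - 3)/(k + 5)**2
s_(k+1) − s_k = 7*(-k**2 - 5*k - 2)/(k**4 + 18*k**3 + 121*k**2 + 360*k + 400)
(s_(k+1) − s_k) − t_k = (-k**3 + 19*k - 2)/(k**5 + 21*k**4 + 175*k**3 + 723*k**2 + 1480*k + 1200)

Invalid: residual (-k**3 + 19*k - 2)/(k**5 + 21*k**4 + 175*k**3 + 723*k**2 + 1480*k + 1200) ≠ 0.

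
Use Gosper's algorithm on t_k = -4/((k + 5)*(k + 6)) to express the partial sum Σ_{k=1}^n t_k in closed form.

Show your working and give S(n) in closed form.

t_(k+1)/t_k = (k + 5)/(k + 7).
Take A(k)=k + 5, B(k)=k + 7, C(k)=1.
Solve (k + 5)·f(k+1) − (k + 6)·f(k) = 1.
Degrees (1,1,0) ⇒ d ≤ 1.
Coefficient equations give f(k) = k/5.
Then R = B(k−1)f/C = k*(k + 6)/5, so s_k = R(k)·t_k = -4*k/(5*k + 25).
s_(k+1) − s_k = -4/(k**2 + 11*k + 30) = t_k.
Evaluate: s_(n+1) = 4*(-n - 1)/(5*(n + 6)); subtract s_(1) = -2/15 ⇒ S(n) = -2*n/(3*n + 18).

S(n) = -2*n/(3*n + 18)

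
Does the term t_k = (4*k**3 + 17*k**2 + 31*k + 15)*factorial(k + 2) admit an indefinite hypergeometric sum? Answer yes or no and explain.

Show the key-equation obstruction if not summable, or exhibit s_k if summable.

Yes. s_k = k*(4*k + 1)*factorial(k + 2).

The ratio is (4*k**4 + 41*k**3 + 164*k**2 + 298*k + 201)/(4*k**3 + 17*k**2 + 31*k + 15).
Normal form (A,B,C) = (k + 3, 1, k**3 + 17*k**2/4 + 31*k/4 + 15/4).
Set up (k + 3)·f(k+1) − (1)·f(k) − (k**3 + 17*k**2/4 + 31*k/4 + 15/4) = 0.
Degrees (1,0,3) ⇒ d ≤ 2.
A polynomial solution: f(k) = k*(4*k + 1)/4.
Get s_k = R·t_k = k*(4*k + 1)*factorial(k + 2) with R(k) = B(k−1)f(k)/C(k) = k*(4*k + 1)/(4*k**3 + 17*k**2 + 31*k + 15).
Δs = (4*k**3 + 17*k**2 + 31*k + 15)*factorial(k + 2), as required.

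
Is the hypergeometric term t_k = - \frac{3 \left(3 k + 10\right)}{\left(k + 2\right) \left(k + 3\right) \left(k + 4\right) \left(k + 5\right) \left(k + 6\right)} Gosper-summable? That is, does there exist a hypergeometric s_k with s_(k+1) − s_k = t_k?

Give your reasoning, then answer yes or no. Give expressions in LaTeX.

Yes. s_k = \frac{3 k \left(- k^{2} - 11 k - 38\right)}{40 \left(k^{3} + 11 k^{2} + 38 k + 40\right)}.

t_(k+1)/t_k = (k + 2)*(3*k + 13)/((k + 7)*(3*k + 10)).
Normal form (A,B,C) = (k + 2, k + 7, k + 10/3).
Key eq: (k + 2)·f(k+1) = (k + 6)·f(k) + (k + 10/3).
Degrees (1,1,1) ⇒ d ≤ 4.
A polynomial solution: f(k) = k*(k + 3)*(k**2 + 11*k + 38)/120.
Get s_k = R·t_k = 3*k*(-k**2 - 11*k - 38)/(40*(k**3 + 11*k**2 + 38*k + 40)) with R(k) = B(k−1)f(k)/C(k) = k*(k + 3)*(k + 6)*(k**2 + 11*k + 38)/(40*(3*k + 10)).
Δs = 3*(-3*k - 10)/(k**5 + 20*k**4 + 155*k**3 + 580*k**2 + 1044*k + 720), as required.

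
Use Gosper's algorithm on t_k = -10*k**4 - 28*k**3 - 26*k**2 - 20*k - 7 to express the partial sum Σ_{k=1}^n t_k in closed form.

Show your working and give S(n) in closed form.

S(n) = n*(-2*n**4 - 12*n**3 - 26*n**2 - 30*n - 21)

t_(k+1)/t_k = (10*k**4 + 68*k**3 + 170*k**2 + 196*k + 91)/(10*k**4 + 28*k**3 + 26*k**2 + 20*k + 7).
So A=1 and B=1, with C=k**4 + 14*k**3/5 + 13*k**2/5 + 2*k + 7/10.
Solve (1)·f(k+1) − (1)·f(k) = k**4 + 14*k**3/5 + 13*k**2/5 + 2*k + 7/10.
Degrees (0,0,4) ⇒ d ≤ 5.
Solve for f: f(k) = k*(2*k**4 + 2*k**3 - 2*k**2 + 4*k + 1)/10 (degree 5 ≤ 5).
R(k) = B(k−1)·f(k)/C(k) = k*(2*k**4 + 2*k**3 - 2*k**2 + 4*k + 1)/(10*k**4 + 28*k**3 + 26*k**2 + 20*k + 7); s_k = R·t_k = k*(-2*k**4 - 2*k**3 + 2*k**2 - 4*k - 1).
s_(k+1) − s_k = -10*k**4 - 28*k**3 - 26*k**2 - 20*k - 7 = t_k.
Telescope: S(n) = s_(n+1) − s_(1) = -2*n**5 - 12*n**4 - 26*n**3 - 30*n**2 - 21*n - 7 − (-7) = n*(-2*n**4 - 12*n**3 - 26*n**2 - 30*n - 21).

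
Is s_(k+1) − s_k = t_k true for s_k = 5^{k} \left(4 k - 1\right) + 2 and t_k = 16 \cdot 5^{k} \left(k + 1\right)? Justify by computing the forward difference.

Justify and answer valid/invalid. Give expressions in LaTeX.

s_(k+1) = 5**(k + 1)*(4*k + 3) + 2
s_(k+1) − s_k = 16*5**k*(k + 1)
(s_(k+1) − s_k) − t_k = 0

valid; difference matches t_k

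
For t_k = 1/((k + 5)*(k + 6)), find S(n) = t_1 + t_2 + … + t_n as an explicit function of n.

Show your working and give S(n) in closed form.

Ratio r(k) = (k + 5)/(k + 7).
Normal form (A,B,C) = (k + 5, k + 7, 1).
f must satisfy (k + 5)·f(k+1) − (k + 6)·f(k) = 1.
deg f ≤ 1 (via 1,1,0).
A polynomial solution: f(k) = k/5.
Get s_k = R·t_k = k/(5*(k + 5)) with R(k) = B(k−1)f(k)/C(k) = k*(k + 6)/5.
Check: Δs_k = 1/(k**2 + 11*k + 30). ✓
s_(n+1) = (n + 1)/(5*(n + 6)) and s_(1) = 1/30, so S(n) = n/(6*(n + 6)).

S(n) = n/(6*(n + 6))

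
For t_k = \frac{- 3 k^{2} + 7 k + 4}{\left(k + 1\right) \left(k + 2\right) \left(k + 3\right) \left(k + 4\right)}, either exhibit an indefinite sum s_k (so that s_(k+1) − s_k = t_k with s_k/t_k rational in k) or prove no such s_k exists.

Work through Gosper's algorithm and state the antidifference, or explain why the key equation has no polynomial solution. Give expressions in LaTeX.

s_k = \frac{k \left(3 k + 1\right)}{\left(k + 1\right) \left(k + 2\right) \left(k + 3\right)}

Ratio r(k) = (k + 1)*(7*k - 3*(k + 1)**2 + 11)/((k + 5)*(-3*k**2 + 7*k + 4)).
Gosper form: A/B · C(k+1)/C(k) with A=k + 1, B=k + 5, C=k**2 - 7*k/3 - 4/3.
Key eq: (k + 1)·f(k+1) = (k + 4)·f(k) + (k**2 - 7*k/3 - 4/3).
From deg A=1, deg B=1, deg C=2: d=3.
Coefficient equations give f(k) = -k*(3*k + 1)/3.
Get s_k = R·t_k = k*(3*k + 1)/((k + 1)*(k + 2)*(k + 3)) with R(k) = B(k−1)f(k)/C(k) = -k*(k + 4)*(3*k + 1)/(3*k**2 - 7*k - 4).
Check: Δs_k = (-3*k**2 + 7*k + 4)/(k**4 + 10*k**3 + 35*k**2 + 50*k + 24). ✓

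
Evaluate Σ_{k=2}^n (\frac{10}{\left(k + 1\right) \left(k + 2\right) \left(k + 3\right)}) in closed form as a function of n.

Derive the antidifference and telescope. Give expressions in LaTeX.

S(n) = \frac{5 \left(n^{2} + 5 n - 6\right)}{12 \left(n^{2} + 5 n + 6\right)}

The ratio is (k + 1)/(k + 4).
So A=k + 1 and B=k + 4, with C=1.
Set up (k + 1)·f(k+1) − (k + 3)·f(k) − (1) = 0.
Bound: deg f ≤ 2.
Coefficient equations give f(k) = k*(k + 3)/4.
So s_k = (B(k−1)f/C)·t_k = (k*(k + 3)**2/4)·t_k = 5*k*(k + 3)/(2*(k + 1)*(k + 2)).
Check: Δs_k = 10/(k**3 + 6*k**2 + 11*k + 6). ✓
Σ_(k=2)^n t_k = s_(n+1) − s_(2) = (5*(n**2 + 5*n + 4)/(2*(n**2 + 5*n + 6))) − (25/12), i.e. 5*(n**2 + 5*n - 6)/(12*(n**2 + 5*n + 6)).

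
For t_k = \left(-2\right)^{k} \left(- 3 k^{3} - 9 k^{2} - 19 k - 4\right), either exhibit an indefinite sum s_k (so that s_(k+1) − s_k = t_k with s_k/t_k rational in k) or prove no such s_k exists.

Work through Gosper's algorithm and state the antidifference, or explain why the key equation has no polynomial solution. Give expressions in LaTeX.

s_k = \left(-2\right)^{k} \left(k^{3} + k^{2} + 3 k - 2\right)

Compute t_(k+1)/t_k: get 2*(-3*k**3 - 18*k**2 - 46*k - 35)/(3*k**3 + 9*k**2 + 19*k + 4).
Take A(k)=-2, B(k)=1, C(k)=k**3 + 3*k**2 + 19*k/3 + 4/3.
Key eq: (-2)·f(k+1) = (1)·f(k) + (k**3 + 3*k**2 + 19*k/3 + 4/3).
Bound: deg f ≤ 3.
Solving with deg f ≤ 3: f(k) = -(k**3 + k**2 + 3*k - 2)/3.
Certificate R = B(k−1)f/C = -(k**3 + k**2 + 3*k - 2)/(3*k**3 + 9*k**2 + 19*k + 4) gives s_k = (-2)**k*(k**3 + k**2 + 3*k - 2).
Check: Δs_k = (-2)**k*(-3*k**3 - 9*k**2 - 19*k - 4). ✓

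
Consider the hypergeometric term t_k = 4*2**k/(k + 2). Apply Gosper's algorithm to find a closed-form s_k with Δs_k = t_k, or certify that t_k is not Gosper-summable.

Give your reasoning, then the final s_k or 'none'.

The ratio is 2*(k + 2)/(k + 3).
Factor: A=2*k + 4; B=k + 3; C=1.
Solve (2*k + 4)·f(k+1) − (k + 2)·f(k) = 1.
deg f ≤ -1 (via 1,1,0).
d = -1 < 0 ⇒ no nonzero polynomial f; not summable.

none (Gosper's algorithm certifies no s_k)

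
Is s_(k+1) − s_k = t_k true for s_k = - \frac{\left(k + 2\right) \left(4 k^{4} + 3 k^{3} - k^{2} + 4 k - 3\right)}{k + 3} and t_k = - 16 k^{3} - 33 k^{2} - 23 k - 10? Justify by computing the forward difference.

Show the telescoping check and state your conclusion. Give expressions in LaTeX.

Invalid: residual \frac{3 \left(4 k^{4} + 26 k^{3} + 41 k^{2} + 25 k + 11\right)}{k^{2} + 7 k + 12} ≠ 0.

s_(k+1) = (-4*k**5 - 31*k**4 - 89*k**3 - 123*k**2 - 88*k - 21)/(k + 4)
s_(k+1) − s_k = (-16*k**5 - 133*k**4 - 368*k**3 - 444*k**2 - 271*k - 87)/(k**2 + 7*k + 12)
(s_(k+1) − s_k) − t_k = 3*(4*k**4 + 26*k**3 + 41*k**2 + 25*k + 11)/(k**2 + 7*k + 12)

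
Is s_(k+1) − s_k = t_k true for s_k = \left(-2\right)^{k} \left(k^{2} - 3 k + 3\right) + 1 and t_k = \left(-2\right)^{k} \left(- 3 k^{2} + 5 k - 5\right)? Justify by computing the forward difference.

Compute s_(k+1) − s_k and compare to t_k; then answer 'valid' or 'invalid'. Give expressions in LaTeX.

Valid: the claim telescopes to t_k.

s_(k+1) = (-2)**(k + 1)*(-3*k + (k + 1)**2) + 1
s_(k+1) − s_k = (-2)**k*(-3*k**2 + 5*k - 5)
(s_(k+1) − s_k) − t_k = 0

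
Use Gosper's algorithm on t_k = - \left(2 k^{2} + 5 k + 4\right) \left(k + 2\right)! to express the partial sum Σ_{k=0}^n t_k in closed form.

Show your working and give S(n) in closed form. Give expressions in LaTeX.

Ratio r(k) = (k + 3)*(5*k + 2*(k + 1)**2 + 9)/(2*k**2 + 5*k + 4).
A = k + 3, B = 1, C = k**2 + 5*k/2 + 2.
Key eq: (k + 3)·f(k+1) = (1)·f(k) + (k**2 + 5*k/2 + 2).
d = 1 from the (1,0,2) case.
Solving with deg f ≤ 1: f(k) = (2*k - 1)/2.
Get s_k = R·t_k = -(2*k - 1)*factorial(k + 2) with R(k) = B(k−1)f(k)/C(k) = (2*k - 1)/(2*k**2 + 5*k + 4).
Verify: -(2*k**2 + 5*k + 4)*factorial(k + 2) matches t_k.
s_(n+1) = -(2*n + 1)*factorial(n + 3) and s_(0) = 2, so S(n) = -2*n*factorial(n + 3) - factorial(n + 3) - 2.

S(n) = - 2 n \left(n + 3\right)! - \left(n + 3\right)! - 2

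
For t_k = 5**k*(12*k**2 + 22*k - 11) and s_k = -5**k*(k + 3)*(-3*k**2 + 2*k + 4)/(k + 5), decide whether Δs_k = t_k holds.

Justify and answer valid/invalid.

Invalid: residual 5**k*(-24*k**3 - 158*k**2 - 202*k + 102)/(k**2 + 11*k + 30) ≠ 0.

s_(k+1) = 5**(k + 1)*(3*k**3 + 16*k**2 + 13*k - 12)/(k + 6)
s_(k+1) − s_k = 5**k*(12*k**4 + 130*k**3 + 433*k**2 + 337*k - 228)/(k**2 + 11*k + 30)
(s_(k+1) − s_k) − t_k = 5**k*(-24*k**3 - 158*k**2 - 202*k + 102)/(k**2 + 11*k + 30)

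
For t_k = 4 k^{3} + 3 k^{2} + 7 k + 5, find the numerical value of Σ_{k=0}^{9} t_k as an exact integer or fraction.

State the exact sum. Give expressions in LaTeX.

Σ = 9320

Step 1: r(k) = (4*k**3 + 15*k**2 + 25*k + 19)/(4*k**3 + 3*k**2 + 7*k + 5).
Factor: A=1; B=1; C=k**3 + 3*k**2/4 + 7*k/4 + 5/4.
Key eq: (1)·f(k+1) = (1)·f(k) + (k**3 + 3*k**2/4 + 7*k/4 + 5/4).
deg f ≤ 4 (via 0,0,3).
A polynomial solution: f(k) = k*(k**3 - k**2 + 3*k + 2)/4.
Get s_k = R·t_k = k*(k**3 - k**2 + 3*k + 2) with R(k) = B(k−1)f(k)/C(k) = k*(k**3 - k**2 + 3*k + 2)/(4*k**3 + 3*k**2 + 7*k + 5).
Verify: 4*k**3 + 3*k**2 + 7*k + 5 matches t_k.
Sum = s_(10) − s_(0); s_(10) = 9320, s_(0) = 0 ⇒ 9320.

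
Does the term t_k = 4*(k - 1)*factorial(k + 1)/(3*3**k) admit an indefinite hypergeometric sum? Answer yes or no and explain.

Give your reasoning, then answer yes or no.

Yes. s_k = 4*factorial(k + 1)/3**k.

Compute t_(k+1)/t_k: get k*(k + 2)/(3*(k - 1)).
So A=k/3 + 2/3 and B=1, with C=k - 1.
Key eq: (k/3 + 2/3)·f(k+1) = (1)·f(k) + (k - 1).
deg f ≤ 0 (via 1,0,1).
Solving with deg f ≤ 0: f(k) = 3.
R(k) = B(k−1)·f(k)/C(k) = 3/(k - 1); s_k = R·t_k = 4*factorial(k + 1)/3**k.
Verify: 4*(k - 1)*factorial(k + 1)/(3*3**k) matches t_k.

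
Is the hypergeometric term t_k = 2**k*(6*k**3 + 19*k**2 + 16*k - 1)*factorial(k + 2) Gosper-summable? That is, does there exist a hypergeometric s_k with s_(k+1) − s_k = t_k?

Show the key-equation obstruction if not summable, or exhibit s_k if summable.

t_(k+1)/t_k = 2*(6*k**4 + 55*k**3 + 183*k**2 + 256*k + 120)/(6*k**3 + 19*k**2 + 16*k - 1).
Normal form (A,B,C) = (2*k + 6, 1, k**3 + 19*k**2/6 + 8*k/3 - 1/6).
f must satisfy (2*k + 6)·f(k+1) − (1)·f(k) = k**3 + 19*k**2/6 + 8*k/3 - 1/6.
Bound: deg f ≤ 2.
Match coefficients ⇒ f(k) = (k - 1)*(3*k - 1)/6.
Then R = B(k−1)f/C = (k - 1)*(3*k - 1)/(6*k**3 + 19*k**2 + 16*k - 1), so s_k = R(k)·t_k = 2**k*(k - 1)*(3*k - 1)*factorial(k + 2).
s_(k+1) − s_k = 2**k*(6*k**3 + 19*k**2 + 16*k - 1)*factorial(k + 2) = t_k.

Yes. s_k = 2**k*(k - 1)*(3*k - 1)*factorial(k + 2).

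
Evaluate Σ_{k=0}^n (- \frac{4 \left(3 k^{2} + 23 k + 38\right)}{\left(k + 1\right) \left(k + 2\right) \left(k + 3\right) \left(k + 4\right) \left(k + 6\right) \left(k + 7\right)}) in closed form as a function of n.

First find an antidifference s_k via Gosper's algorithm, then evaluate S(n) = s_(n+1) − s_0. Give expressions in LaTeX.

The ratio is (k + 1)*(k + 6)*(23*k + 3*(k + 1)**2 + 61)/((k + 5)*(k + 8)*(3*k**2 + 23*k + 38)).
Factor: A=k + 1; B=k + 8; C=k**3 + 38*k**2/3 + 51*k + 190/3.
Solve (k + 1)·f(k+1) − (k + 7)·f(k) = k**3 + 38*k**2/3 + 51*k + 190/3.
Bound: deg f ≤ 6.
A polynomial solution: f(k) = k*(k + 2)*(k + 4)*(k + 5)*(k**2 + 10*k + 27)/54.
Certificate R = B(k−1)f/C = k*(k + 2)*(k + 4)*(k + 7)*(k**2 + 10*k + 27)/(18*(3*k**2 + 23*k + 38)) gives s_k = 2*k*(-k**2 - 10*k - 27)/(9*(k**3 + 10*k**2 + 27*k + 18)).
s_(k+1) − s_k = 4*(-3*k**2 - 23*k - 38)/(k**6 + 23*k**5 + 207*k**4 + 925*k**3 + 2144*k**2 + 2412*k + 1008) = t_k.
Σ_(k=0)^n t_k = s_(n+1) − s_(0) = (2*(-n**3 - 13*n**2 - 50*n - 38)/(9*(n**3 + 13*n**2 + 50*n + 56))) − (0), i.e. 2*(-n**3 - 13*n**2 - 50*n - 38)/(9*(n**3 + 13*n**2 + 50*n + 56)).

S(n) = \frac{2 \left(- n^{3} - 13 n^{2} - 50 n - 38\right)}{9 \left(n^{3} + 13 n^{2} + 50 n + 56\right)}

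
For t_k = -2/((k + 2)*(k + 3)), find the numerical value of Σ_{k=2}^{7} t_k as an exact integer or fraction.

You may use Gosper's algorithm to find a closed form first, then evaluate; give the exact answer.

Σ = -3/10

r(k) = (k + 2)/(k + 4) after simplifying.
Factor: A=k + 2; B=k + 4; C=1.
Key eq: (k + 2)·f(k+1) = (k + 3)·f(k) + (1).
deg f ≤ 1 (via 1,1,0).
A polynomial solution: f(k) = k/2.
So s_k = (B(k−1)f/C)·t_k = (k*(k + 3)/2)·t_k = -k/(k + 2).
Verify: -2/(k**2 + 5*k + 6) matches t_k.
Evaluate s at k=8 and k=2: -4/5 and -1/2; difference -3/10.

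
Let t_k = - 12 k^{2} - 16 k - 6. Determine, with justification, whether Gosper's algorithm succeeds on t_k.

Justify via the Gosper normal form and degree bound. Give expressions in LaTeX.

Ratio r(k) = (6*k**2 + 20*k + 17)/(6*k**2 + 8*k + 3).
Normal form (A,B,C) = (1, 1, k**2 + 4*k/3 + 1/2).
Need (1)·f(k+1) − (1)·f(k) = k**2 + 4*k/3 + 1/2.
Degrees (0,0,2) ⇒ d ≤ 3.
Solve for f: f(k) = k**2*(2*k + 1)/6 (degree 3 ≤ 3).
Certificate R = B(k−1)f/C = k**2*(2*k + 1)/(6*k**2 + 8*k + 3) gives s_k = k**2*(-4*k - 2).
Δs = -12*k**2 - 16*k - 6, as required.

Yes. s_k = k^{2} \left(- 4 k - 2\right).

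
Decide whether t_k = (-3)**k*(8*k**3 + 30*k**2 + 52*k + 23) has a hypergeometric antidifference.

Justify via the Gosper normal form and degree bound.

r(k) = 3*(-8*k**3 - 54*k**2 - 136*k - 113)/(8*k**3 + 30*k**2 + 52*k + 23) after simplifying.
A = -3, B = 1, C = k**3 + 15*k**2/4 + 13*k/2 + 23/8.
Solve (-3)·f(k+1) − (1)·f(k) = k**3 + 15*k**2/4 + 13*k/2 + 23/8.
d = 3 from the (0,0,3) case.
Match coefficients ⇒ f(k) = -(2*k**3 + 3*k**2 + 4*k - 1)/8.
Get s_k = R·t_k = (-3)**k*(-2*k**3 - 3*k**2 - 4*k + 1) with R(k) = B(k−1)f(k)/C(k) = -(2*k**3 + 3*k**2 + 4*k - 1)/(8*k**3 + 30*k**2 + 52*k + 23).
Verify: (-3)**k*(8*k**3 + 30*k**2 + 52*k + 23) matches t_k.

Yes. s_k = (-3)**k*(-2*k**3 - 3*k**2 - 4*k + 1).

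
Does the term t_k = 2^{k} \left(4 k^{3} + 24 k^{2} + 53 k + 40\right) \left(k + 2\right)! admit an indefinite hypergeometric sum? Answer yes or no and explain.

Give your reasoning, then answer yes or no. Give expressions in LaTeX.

Yes. s_k = 2^{k} \left(2 k^{2} + 3 k + 2\right) \left(k + 2\right)!.

Compute t_(k+1)/t_k: get 2*(4*k**4 + 48*k**3 + 221*k**2 + 460*k + 363)/(4*k**3 + 24*k**2 + 53*k + 40).
Normal form (A,B,C) = (2*k + 6, 1, k**3 + 6*k**2 + 53*k/4 + 10).
Need (2*k + 6)·f(k+1) − (1)·f(k) = k**3 + 6*k**2 + 53*k/4 + 10.
From deg A=1, deg B=0, deg C=3: d=2.
Coefficient equations give f(k) = (2*k**2 + 3*k + 2)/4.
Get s_k = R·t_k = 2**k*(2*k**2 + 3*k + 2)*factorial(k + 2) with R(k) = B(k−1)f(k)/C(k) = (2*k**2 + 3*k + 2)/(4*k**3 + 24*k**2 + 53*k + 40).
s_(k+1) − s_k = 2**k*(4*k**3 + 24*k**2 + 53*k + 40)*factorial(k + 2) = t_k.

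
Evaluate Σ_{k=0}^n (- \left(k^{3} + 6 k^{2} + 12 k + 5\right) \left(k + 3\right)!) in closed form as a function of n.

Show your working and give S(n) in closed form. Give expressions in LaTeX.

S(n) = - n^{2} \left(n + 4\right)! - 3 n \left(n + 4\right)! - \left(n + 4\right)! - 6

Compute t_(k+1)/t_k: get (k**4 + 13*k**3 + 63*k**2 + 132*k + 96)/(k**3 + 6*k**2 + 12*k + 5).
Gosper form: A/B · C(k+1)/C(k) with A=k + 4, B=1, C=k**3 + 6*k**2 + 12*k + 5.
Solve (k + 4)·f(k+1) − (1)·f(k) = k**3 + 6*k**2 + 12*k + 5.
Degrees (1,0,3) ⇒ d ≤ 2.
Solve for f: f(k) = k**2 + k - 1 (degree 2 ≤ 2).
Certificate R = B(k−1)f/C = (k**2 + k - 1)/(k**3 + 6*k**2 + 12*k + 5) gives s_k = -(k**2 + k - 1)*factorial(k + 3).
Δs = -(k**3 + 6*k**2 + 12*k + 5)*factorial(k + 3), as required.
Evaluate: s_(n+1) = -(n**2 + 3*n + 1)*factorial(n + 4); subtract s_(0) = 6 ⇒ S(n) = -n**2*factorial(n + 4) - 3*n*factorial(n + 4) - factorial(n + 4) - 6.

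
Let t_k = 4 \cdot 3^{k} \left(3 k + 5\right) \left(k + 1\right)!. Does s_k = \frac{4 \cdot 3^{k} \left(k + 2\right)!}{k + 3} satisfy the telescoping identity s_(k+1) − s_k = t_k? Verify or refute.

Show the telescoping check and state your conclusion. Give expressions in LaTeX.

s_(k+1) = 12*3**k*factorial(k + 3)/(k + 4)
s_(k+1) − s_k = 4*3**k*(3*k**2 + 17*k + 23)*factorial(k + 2)/((k + 3)*(k + 4))
(s_(k+1) − s_k) − t_k = -4*3**k*(3*k**2 + 14*k + 14)*factorial(k + 1)/((k + 3)*(k + 4))

Invalid: residual - \frac{4 \cdot 3^{k} \left(3 k^{2} + 14 k + 14\right) \left(k + 1\right)!}{\left(k + 3\right) \left(k + 4\right)} ≠ 0.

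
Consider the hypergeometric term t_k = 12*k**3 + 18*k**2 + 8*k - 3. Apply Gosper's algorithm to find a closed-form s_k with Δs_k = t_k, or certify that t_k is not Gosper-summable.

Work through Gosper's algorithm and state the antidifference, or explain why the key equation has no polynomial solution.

Ratio r(k) = (12*k**3 + 54*k**2 + 80*k + 35)/(12*k**3 + 18*k**2 + 8*k - 3).
Take A(k)=1, B(k)=1, C(k)=k**3 + 3*k**2/2 + 2*k/3 - 1/4.
f must satisfy (1)·f(k+1) − (1)·f(k) = k**3 + 3*k**2/2 + 2*k/3 - 1/4.
Degrees (0,0,3) ⇒ d ≤ 4.
Coefficient equations give f(k) = k*(3*k**3 - 2*k - 4)/12.
Then R = B(k−1)f/C = k*(3*k**3 - 2*k - 4)/(12*k**3 + 18*k**2 + 8*k - 3), so s_k = R(k)·t_k = k*(3*k**3 - 2*k - 4).
Verify: 12*k**3 + 18*k**2 + 8*k - 3 matches t_k.

s_k = k*(3*k**3 - 2*k - 4)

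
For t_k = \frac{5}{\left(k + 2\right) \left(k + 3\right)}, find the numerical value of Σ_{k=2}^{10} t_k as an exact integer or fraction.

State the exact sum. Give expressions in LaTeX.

The ratio is (k + 2)/(k + 4).
So A=k + 2 and B=k + 4, with C=1.
f must satisfy (k + 2)·f(k+1) − (k + 3)·f(k) = 1.
Degrees (1,1,0) ⇒ d ≤ 1.
Solving with deg f ≤ 1: f(k) = k/2.
Get s_k = R·t_k = 5*k/(2*(k + 2)) with R(k) = B(k−1)f(k)/C(k) = k*(k + 3)/2.
s_(k+1) − s_k = 5/(k**2 + 5*k + 6) = t_k.
Σ_(k=2)^(10) t_k = s_(11) − s_(2) = 55/26 − (5/4) = 45/52.

Σ = 45/52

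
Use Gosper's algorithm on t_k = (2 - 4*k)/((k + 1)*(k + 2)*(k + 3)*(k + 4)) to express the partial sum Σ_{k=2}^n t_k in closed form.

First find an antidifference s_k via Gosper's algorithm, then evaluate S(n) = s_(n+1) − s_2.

S(n) = (-n**3 - 9*n**2 + 4*n + 6)/(15*(n**3 + 9*n**2 + 26*n + 24))

r(k) = (k + 1)*(2*k + 1)/((k + 5)*(2*k - 1)) after simplifying.
So A=k + 1 and B=k + 5, with C=k - 1/2.
f must satisfy (k + 1)·f(k+1) − (k + 4)·f(k) = k - 1/2.
Bound: deg f ≤ 3.
Match coefficients ⇒ f(k) = -k/2.
R(k) = B(k−1)·f(k)/C(k) = -k*(k + 4)/(2*k - 1); s_k = R·t_k = 2*k/((k + 1)*(k + 2)*(k + 3)).
Check: Δs_k = 2*(1 - 2*k)/(k**4 + 10*k**3 + 35*k**2 + 50*k + 24). ✓
Evaluate: s_(n+1) = 2*(n + 1)/(n**3 + 9*n**2 + 26*n + 24); subtract s_(2) = 1/15 ⇒ S(n) = (-n**3 - 9*n**2 + 4*n + 6)/(15*(n**3 + 9*n**2 + 26*n + 24)).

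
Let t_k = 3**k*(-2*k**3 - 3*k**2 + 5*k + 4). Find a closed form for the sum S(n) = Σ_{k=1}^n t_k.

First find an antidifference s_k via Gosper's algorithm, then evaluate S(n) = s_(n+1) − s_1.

S(n) = -3*3**n*n**3 + 3*3**n*n + 6*3**n - 6

r(k) = 3*(2*k**3 + 9*k**2 + 7*k - 4)/(2*k**3 + 3*k**2 - 5*k - 4) after simplifying.
Take A(k)=3, B(k)=1, C(k)=k**3 + 3*k**2/2 - 5*k/2 - 2.
Key eq: (3)·f(k+1) = (1)·f(k) + (k**3 + 3*k**2/2 - 5*k/2 - 2).
Bound: deg f ≤ 3.
Solving with deg f ≤ 3: f(k) = (k**3 - 3*k**2 + 2*k - 2)/2.
Get s_k = R·t_k = 3**k*(-k**3 + 3*k**2 - 2*k + 2) with R(k) = B(k−1)f(k)/C(k) = (k**3 - 3*k**2 + 2*k - 2)/(2*k**3 + 3*k**2 - 5*k - 4).
Check: Δs_k = 3**k*(-2*k**3 - 3*k**2 + 5*k + 4). ✓
Σ_(k=1)^n t_k = s_(n+1) − s_(1) = (3**(n + 1)*(-n**3 + n + 2)) − (6), i.e. -3*3**n*n**3 + 3*3**n*n + 6*3**n - 6.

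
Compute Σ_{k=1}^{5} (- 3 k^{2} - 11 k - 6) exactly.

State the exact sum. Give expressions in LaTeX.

Compute t_(k+1)/t_k: get (3*k**2 + 17*k + 20)/(3*k**2 + 11*k + 6).
Factor: A=1; B=1; C=k**2 + 11*k/3 + 2.
Solve (1)·f(k+1) − (1)·f(k) = k**2 + 11*k/3 + 2.
deg f ≤ 3 (via 0,0,2).
Coefficient equations give f(k) = k*(k**2 + 4*k + 1)/3.
R(k) = B(k−1)·f(k)/C(k) = k*(k**2 + 4*k + 1)/((k + 3)*(3*k + 2)); s_k = R·t_k = k*(-k**2 - 4*k - 1).
Δs = -3*k**2 - 11*k - 6, as required.
Sum = s_(6) − s_(1); s_(6) = -366, s_(1) = -6 ⇒ -360.

Σ = -360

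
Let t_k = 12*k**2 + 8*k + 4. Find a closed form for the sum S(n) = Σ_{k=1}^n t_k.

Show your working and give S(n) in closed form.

S(n) = 2*n*(2*n**2 + 5*n + 5)

Ratio r(k) = (3*k**2 + 8*k + 6)/(3*k**2 + 2*k + 1).
Gosper form: A/B · C(k+1)/C(k) with A=1, B=1, C=k**2 + 2*k/3 + 1/3.
Key eq: (1)·f(k+1) = (1)·f(k) + (k**2 + 2*k/3 + 1/3).
d = 3 from the (0,0,2) case.
Solve for f: f(k) = k*(2*k**2 - k + 1)/6 (degree 3 ≤ 3).
R(k) = B(k−1)·f(k)/C(k) = k*(2*k**2 - k + 1)/(2*(3*k**2 + 2*k + 1)); s_k = R·t_k = 2*k*(2*k**2 - k + 1).
Δs = 12*k**2 + 8*k + 4, as required.
Telescope: S(n) = s_(n+1) − s_(1) = 4*n**3 + 10*n**2 + 10*n + 4 − (4) = 2*n*(2*n**2 + 5*n + 5).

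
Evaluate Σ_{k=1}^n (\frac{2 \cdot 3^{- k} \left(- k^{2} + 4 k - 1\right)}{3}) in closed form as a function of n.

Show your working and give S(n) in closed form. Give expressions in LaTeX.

S(n) = 3^{- n - 1} \left(2 \cdot 3^{n} + n^{2} - n - 2\right)

r(k) = (k**2 - 2*k - 2)/(3*(k**2 - 4*k + 1)) after simplifying.
Take A(k)=1/3, B(k)=1, C(k)=k**2 - 4*k + 1.
Set up (1/3)·f(k+1) − (1)·f(k) − (k**2 - 4*k + 1) = 0.
Degrees (0,0,2) ⇒ d ≤ 2.
Solving with deg f ≤ 2: f(k) = -3*k*(k - 3)/2.
Get s_k = R·t_k = k*(k - 3)/3**k with R(k) = B(k−1)f(k)/C(k) = -3*k*(k - 3)/(2*(k**2 - 4*k + 1)).
Verify: 2*(-k**2 + 4*k - 1)/(3*3**k) matches t_k.
s_(n+1) = 3**(-n - 1)*(n**2 - n - 2) and s_(1) = -2/3, so S(n) = 3**(-n - 1)*(2*3**n + n**2 - n - 2).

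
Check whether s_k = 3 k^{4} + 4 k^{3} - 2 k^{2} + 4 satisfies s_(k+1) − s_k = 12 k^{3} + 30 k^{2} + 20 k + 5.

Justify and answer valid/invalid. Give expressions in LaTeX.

valid (s_(k+1) − s_k reduces to t_k)

s_(k+1) = 3*k**4 + 16*k**3 + 28*k**2 + 20*k + 9
s_(k+1) − s_k = 12*k**3 + 30*k**2 + 20*k + 5
(s_(k+1) − s_k) − t_k = 0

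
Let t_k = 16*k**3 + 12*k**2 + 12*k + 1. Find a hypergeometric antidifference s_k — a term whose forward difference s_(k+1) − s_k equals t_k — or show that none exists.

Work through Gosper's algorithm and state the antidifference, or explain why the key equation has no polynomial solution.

t_(k+1)/t_k = (16*k**3 + 60*k**2 + 84*k + 41)/(16*k**3 + 12*k**2 + 12*k + 1).
Take A(k)=1, B(k)=1, C(k)=k**3 + 3*k**2/4 + 3*k/4 + 1/16.
Set up (1)·f(k+1) − (1)·f(k) − (k**3 + 3*k**2/4 + 3*k/4 + 1/16) = 0.
From deg A=0, deg B=0, deg C=3: d=4.
Solving with deg f ≤ 4: f(k) = k*(4*k**3 - 4*k**2 + 4*k - 3)/16.
Get s_k = R·t_k = k*(4*k**3 - 4*k**2 + 4*k - 3) with R(k) = B(k−1)f(k)/C(k) = k*(4*k**3 - 4*k**2 + 4*k - 3)/(16*k**3 + 12*k**2 + 12*k + 1).
Check: Δs_k = 16*k**3 + 12*k**2 + 12*k + 1. ✓

s_k = k*(4*k**3 - 4*k**2 + 4*k - 3)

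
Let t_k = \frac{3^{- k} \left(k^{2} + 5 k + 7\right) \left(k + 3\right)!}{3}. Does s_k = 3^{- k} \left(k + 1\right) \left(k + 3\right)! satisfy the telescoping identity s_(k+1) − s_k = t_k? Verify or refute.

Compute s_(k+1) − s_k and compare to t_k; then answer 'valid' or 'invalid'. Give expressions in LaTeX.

Invalid: residual - \frac{2 \cdot 3^{- k} \left(k + 1\right) \left(k + 3\right)!}{3} ≠ 0.

s_(k+1) = (k + 2)*factorial(k + 4)/(3*3**k)
s_(k+1) − s_k = (k**2 + 3*k + 5)*factorial(k + 3)/(3*3**k)
(s_(k+1) − s_k) − t_k = -2*(k + 1)*factorial(k + 3)/(3*3**k)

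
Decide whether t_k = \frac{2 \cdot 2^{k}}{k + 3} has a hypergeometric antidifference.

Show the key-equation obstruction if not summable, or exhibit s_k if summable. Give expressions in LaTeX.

No — key equation has no polynomial f.

Ratio r(k) = 2*(k + 3)/(k + 4).
So A=2*k + 6 and B=k + 4, with C=1.
f must satisfy (2*k + 6)·f(k+1) − (k + 3)·f(k) = 1.
From deg A=1, deg B=1, deg C=0: d=-1.
d = -1 < 0 ⇒ no nonzero polynomial f; not summable.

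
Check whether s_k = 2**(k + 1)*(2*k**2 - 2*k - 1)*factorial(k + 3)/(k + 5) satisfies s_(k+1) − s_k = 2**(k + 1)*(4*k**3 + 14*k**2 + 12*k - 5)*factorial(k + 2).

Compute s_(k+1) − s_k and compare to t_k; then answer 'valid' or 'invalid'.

Invalid: residual -2**(k + 2)*(4*k**4 + 34*k**3 + 80*k**2 + 57*k - 24)*factorial(k + 2)/((k + 5)*(k + 6)) ≠ 0.

s_(k+1) = 2**(k + 2)*(2*k**2 + 2*k - 1)*factorial(k + 4)/(k + 6)
s_(k+1) − s_k = 2**(k + 1)*(4*k**4 + 38*k**3 + 104*k**2 + 75*k - 34)*factorial(k + 3)/((k + 5)*(k + 6))
(s_(k+1) − s_k) − t_k = -2**(k + 2)*(4*k**4 + 34*k**3 + 80*k**2 + 57*k - 24)*factorial(k + 2)/((k + 5)*(k + 6))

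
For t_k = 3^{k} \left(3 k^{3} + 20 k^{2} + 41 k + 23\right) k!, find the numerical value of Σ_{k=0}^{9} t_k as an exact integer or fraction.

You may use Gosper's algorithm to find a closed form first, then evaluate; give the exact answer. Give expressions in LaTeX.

Σ = 30855889612796

r(k) = 3*(3*k**4 + 32*k**3 + 119*k**2 + 177*k + 87)/(3*k**3 + 20*k**2 + 41*k + 23) after simplifying.
Factor: A=3*k + 3; B=1; C=k**3 + 20*k**2/3 + 41*k/3 + 23/3.
f must satisfy (3*k + 3)·f(k+1) − (1)·f(k) = k**3 + 20*k**2/3 + 41*k/3 + 23/3.
Bound: deg f ≤ 2.
A polynomial solution: f(k) = (k + 2)**2/3.
Then R = B(k−1)f/C = (k + 2)**2/(3*k**3 + 20*k**2 + 41*k + 23), so s_k = R(k)·t_k = 3**k*(k + 2)**2*factorial(k).
Verify: 3**k*(3*k**3 + 20*k**2 + 41*k + 23)*factorial(k) matches t_k.
Telescoping: Σ = s_(10) − s_(0) = 30855889612800 − (4) = 30855889612796.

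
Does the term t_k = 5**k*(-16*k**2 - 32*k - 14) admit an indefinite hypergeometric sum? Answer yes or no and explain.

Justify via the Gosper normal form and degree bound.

r(k) = 5*(8*k**2 + 32*k + 31)/(8*k**2 + 16*k + 7) after simplifying.
Gosper form: A/B · C(k+1)/C(k) with A=5, B=1, C=k**2 + 2*k + 7/8.
Set up (5)·f(k+1) − (1)·f(k) − (k**2 + 2*k + 7/8) = 0.
From deg A=0, deg B=0, deg C=2: d=2.
Solving with deg f ≤ 2: f(k) = (4*k**2 - 2*k + 1)/16.
Get s_k = R·t_k = 5**k*(-4*k**2 + 2*k - 1) with R(k) = B(k−1)f(k)/C(k) = (4*k**2 - 2*k + 1)/(2*(8*k**2 + 16*k + 7)).
Verify: 5**k*(-16*k**2 - 32*k - 14) matches t_k.

Yes. s_k = 5**k*(-4*k**2 + 2*k - 1).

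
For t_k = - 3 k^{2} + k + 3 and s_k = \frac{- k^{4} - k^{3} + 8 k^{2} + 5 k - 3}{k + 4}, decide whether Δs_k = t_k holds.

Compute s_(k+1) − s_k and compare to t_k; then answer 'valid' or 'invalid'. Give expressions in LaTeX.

Invalid: residual \frac{2 k^{3} + 13 k^{2} - 5 k - 13}{k^{2} + 9 k + 20} ≠ 0.

s_(k+1) = (-k**4 - 5*k**3 - k**2 + 14*k + 8)/(k + 5)
s_(k+1) − s_k = (-3*k**4 - 24*k**3 - 35*k**2 + 42*k + 47)/(k**2 + 9*k + 20)
(s_(k+1) − s_k) − t_k = (2*k**3 + 13*k**2 - 5*k - 13)/(k**2 + 9*k + 20)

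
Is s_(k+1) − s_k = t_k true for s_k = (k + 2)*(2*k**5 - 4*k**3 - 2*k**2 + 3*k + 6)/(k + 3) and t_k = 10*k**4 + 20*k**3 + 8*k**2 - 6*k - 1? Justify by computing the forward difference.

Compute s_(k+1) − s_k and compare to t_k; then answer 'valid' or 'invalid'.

s_(k+1) = (k + 3)*(3*k + 2*(k + 1)**5 - 4*(k + 1)**3 - 2*(k + 1)**2 + 9)/(k + 4)
s_(k+1) − s_k = (10*k**6 + 82*k**5 + 218*k**4 + 218*k**3 + 33*k**2 - 57*k - 3)/(k**2 + 7*k + 12)
(s_(k+1) − s_k) − t_k = (-8*k**5 - 50*k**4 - 72*k**3 - 20*k**2 + 22*k + 9)/(k**2 + 7*k + 12)

Invalid: residual (-8*k**5 - 50*k**4 - 72*k**3 - 20*k**2 + 22*k + 9)/(k**2 + 7*k + 12) ≠ 0.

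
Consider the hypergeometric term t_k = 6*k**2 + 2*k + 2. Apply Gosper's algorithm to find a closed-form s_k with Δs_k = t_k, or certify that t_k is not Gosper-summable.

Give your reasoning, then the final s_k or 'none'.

s_k = 2*k*(k**2 - k + 1)

Ratio r(k) = (k + 3*(k + 1)**2 + 2)/(3*k**2 + k + 1).
Factor: A=1; B=1; C=k**2 + k/3 + 1/3.
Solve (1)·f(k+1) − (1)·f(k) = k**2 + k/3 + 1/3.
From deg A=0, deg B=0, deg C=2: d=3.
Match coefficients ⇒ f(k) = k*(k**2 - k + 1)/3.
R(k) = B(k−1)·f(k)/C(k) = k*(k**2 - k + 1)/(3*k**2 + k + 1); s_k = R·t_k = 2*k*(k**2 - k + 1).
Δs = 6*k**2 + 2*k + 2, as required.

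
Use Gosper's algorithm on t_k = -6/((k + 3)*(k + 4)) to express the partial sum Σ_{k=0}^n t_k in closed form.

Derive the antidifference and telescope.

Step 1: r(k) = (k + 3)/(k + 5).
Factor: A=k + 3; B=k + 5; C=1.
Set up (k + 3)·f(k+1) − (k + 4)·f(k) − (1) = 0.
d = 1 from the (1,1,0) case.
Match coefficients ⇒ f(k) = k/3.
So s_k = (B(k−1)f/C)·t_k = (k*(k + 4)/3)·t_k = -2*k/(k + 3).
Check: Δs_k = -6/(k**2 + 7*k + 12). ✓
Σ_(k=0)^n t_k = s_(n+1) − s_(0) = (2*(-n - 1)/(n + 4)) − (0), i.e. 2*(-n - 1)/(n + 4).

S(n) = 2*(-n - 1)/(n + 4)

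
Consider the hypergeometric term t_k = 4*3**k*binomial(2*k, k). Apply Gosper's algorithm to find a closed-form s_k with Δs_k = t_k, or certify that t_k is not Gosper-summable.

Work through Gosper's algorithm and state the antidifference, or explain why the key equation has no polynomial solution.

no hypergeometric antidifference exists

Step 1: r(k) = 6*(2*k + 1)/(k + 1).
Normal form (A,B,C) = (12*k + 6, k + 1, 1).
Set up (12*k + 6)·f(k+1) − (k)·f(k) − (1) = 0.
Bound: deg f ≤ -1.
d = -1 < 0 ⇒ no nonzero polynomial f; not summable.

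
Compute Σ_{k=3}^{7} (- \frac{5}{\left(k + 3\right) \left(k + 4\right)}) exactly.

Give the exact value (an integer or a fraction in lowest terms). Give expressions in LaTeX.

Σ = -25/66

t_(k+1)/t_k = (k + 3)/(k + 5).
Factor: A=k + 3; B=k + 5; C=1.
Need (k + 3)·f(k+1) − (k + 4)·f(k) = 1.
deg f ≤ 1 (via 1,1,0).
Solving with deg f ≤ 1: f(k) = k/3.
So s_k = (B(k−1)f/C)·t_k = (k*(k + 4)/3)·t_k = -5*k/(3*k + 9).
Verify: -5/(k**2 + 7*k + 12) matches t_k.
Telescoping: Σ = s_(8) − s_(3) = -40/33 − (-5/6) = -25/66.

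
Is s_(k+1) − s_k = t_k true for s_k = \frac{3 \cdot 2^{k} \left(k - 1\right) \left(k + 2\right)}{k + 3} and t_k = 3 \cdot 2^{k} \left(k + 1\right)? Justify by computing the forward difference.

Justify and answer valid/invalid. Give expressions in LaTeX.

s_(k+1) = 6*2**k*k*(k + 3)/(k + 4)
s_(k+1) − s_k = 3*2**k*(k**3 + 7*k**2 + 16*k + 8)/(k**2 + 7*k + 12)
(s_(k+1) − s_k) − t_k = 3*2**k*(-k**2 - 3*k - 4)/(k**2 + 7*k + 12)

Invalid: residual \frac{3 \cdot 2^{k} \left(- k^{2} - 3 k - 4\right)}{k^{2} + 7 k + 12} ≠ 0.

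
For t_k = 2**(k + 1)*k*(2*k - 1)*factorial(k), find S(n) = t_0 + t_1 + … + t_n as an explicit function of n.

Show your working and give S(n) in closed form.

r(k) = (k + 1)**2*(4*k + 2)/(k*(2*k - 1)) after simplifying.
Factor: A=2*k + 2; B=1; C=k**2 - k/2.
Set up (2*k + 2)·f(k+1) − (1)·f(k) − (k**2 - k/2) = 0.
d = 1 from the (1,0,2) case.
Solve for f: f(k) = (k - 2)/2 (degree 1 ≤ 1).
Certificate R = B(k−1)f/C = (k - 2)/(k*(2*k - 1)) gives s_k = 2**(k + 1)*(k - 2)*factorial(k).
Check: Δs_k = 2**(k + 1)*k*(2*k - 1)*factorial(k). ✓
Telescope: S(n) = s_(n+1) − s_(0) = 2**(n + 2)*(n - 1)*factorial(n + 1) − (-4) = 4*2**n*n**2*factorial(n) - 4*2**n*factorial(n) + 4.

S(n) = 4*2**n*n**2*factorial(n) - 4*2**n*factorial(n) + 4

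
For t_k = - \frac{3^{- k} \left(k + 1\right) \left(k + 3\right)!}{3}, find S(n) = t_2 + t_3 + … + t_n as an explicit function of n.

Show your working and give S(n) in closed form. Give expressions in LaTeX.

Compute t_(k+1)/t_k: get (k + 2)*(k + 4)/(3*(k + 1)).
Normal form (A,B,C) = (k/3 + 4/3, 1, k + 1).
Need (k/3 + 4/3)·f(k+1) − (1)·f(k) = k + 1.
deg f ≤ 0 (via 1,0,1).
Solving with deg f ≤ 0: f(k) = 3.
R(k) = B(k−1)·f(k)/C(k) = 3/(k + 1); s_k = R·t_k = -factorial(k + 3)/3**k.
Δs = -(k + 1)*factorial(k + 3)/(3*3**k), as required.
Σ_(k=2)^n t_k = s_(n+1) − s_(2) = (-3**(-n - 1)*factorial(n + 4)) − (-40/3), i.e. 40/3 - factorial(n + 4)/(3*3**n).

S(n) = \frac{40}{3} - \frac{3^{- n} \left(n + 4\right)!}{3}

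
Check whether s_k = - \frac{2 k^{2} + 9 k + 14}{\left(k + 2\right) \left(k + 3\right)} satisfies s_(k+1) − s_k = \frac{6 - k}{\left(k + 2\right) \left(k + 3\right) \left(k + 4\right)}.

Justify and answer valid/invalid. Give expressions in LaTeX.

s_(k+1) = (-9*k - 2*(k + 1)**2 - 23)/((k + 3)*(k + 4))
s_(k+1) − s_k = (6 - k)/(k**3 + 9*k**2 + 26*k + 24)
(s_(k+1) − s_k) − t_k = 0

Valid: the claim telescopes to t_k.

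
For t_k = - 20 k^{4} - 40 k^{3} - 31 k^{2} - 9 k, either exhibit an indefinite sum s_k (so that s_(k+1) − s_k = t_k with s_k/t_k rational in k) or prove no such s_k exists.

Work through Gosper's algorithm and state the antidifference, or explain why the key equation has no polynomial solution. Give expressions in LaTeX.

Compute t_(k+1)/t_k: get (20*k**4 + 120*k**3 + 271*k**2 + 271*k + 100)/(k*(20*k**3 + 40*k**2 + 31*k + 9)).
Factor: A=1; B=1; C=k**4 + 2*k**3 + 31*k**2/20 + 9*k/20.
Need (1)·f(k+1) − (1)·f(k) = k**4 + 2*k**3 + 31*k**2/20 + 9*k/20.
Degrees (0,0,4) ⇒ d ≤ 5.
Solving with deg f ≤ 5: f(k) = k**2*(k - 1)*(2*k + 1)**2/20.
Then R = B(k−1)f/C = k*(k - 1)*(2*k + 1)**2/(20*k**3 + 40*k**2 + 31*k + 9), so s_k = R(k)·t_k = k**2*(-4*k**3 + 3*k + 1).
Check: Δs_k = k*(-20*k**3 - 40*k**2 - 31*k - 9). ✓

s_k = k^{2} \left(- 4 k^{3} + 3 k + 1\right)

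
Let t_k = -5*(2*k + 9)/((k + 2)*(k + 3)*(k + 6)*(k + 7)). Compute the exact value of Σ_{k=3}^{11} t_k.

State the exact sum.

Compute t_(k+1)/t_k: get (k + 2)*(k + 6)*(2*k + 11)/((k + 4)*(k + 8)*(2*k + 9)).
So A=k + 2 and B=k + 8, with C=k**3 + 27*k**2/2 + 121*k/2 + 90.
Need (k + 2)·f(k+1) − (k + 7)·f(k) = k**3 + 27*k**2/2 + 121*k/2 + 90.
Degrees (1,1,3) ⇒ d ≤ 5.
A polynomial solution: f(k) = k*(k + 3)*(k + 4)*(k + 5)*(k + 8)/24.
Then R = B(k−1)f/C = k*(k + 3)*(k + 7)*(k + 8)/(12*(2*k + 9)), so s_k = R(k)·t_k = 5*k*(-k - 8)/(12*(k**2 + 8*k + 12)).
Verify: 5*(-2*k - 9)/(k**4 + 18*k**3 + 113*k**2 + 288*k + 252) matches t_k.
Sum = s_(12) − s_(3); s_(12) = -25/63, s_(3) = -11/36 ⇒ -23/252.

Σ = -23/252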